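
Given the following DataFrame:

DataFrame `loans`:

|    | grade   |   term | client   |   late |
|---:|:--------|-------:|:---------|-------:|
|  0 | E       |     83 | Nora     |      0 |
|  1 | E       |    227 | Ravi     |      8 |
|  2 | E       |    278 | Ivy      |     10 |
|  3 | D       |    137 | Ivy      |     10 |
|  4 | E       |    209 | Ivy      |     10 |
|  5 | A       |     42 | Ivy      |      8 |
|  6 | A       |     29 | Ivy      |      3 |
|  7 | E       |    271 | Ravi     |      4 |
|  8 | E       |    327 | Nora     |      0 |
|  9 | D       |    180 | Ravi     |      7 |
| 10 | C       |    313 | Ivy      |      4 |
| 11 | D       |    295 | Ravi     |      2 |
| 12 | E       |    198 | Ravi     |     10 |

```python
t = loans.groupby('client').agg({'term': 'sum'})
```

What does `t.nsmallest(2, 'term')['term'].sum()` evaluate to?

group by client, sum of term:
        term
client      
Ivy     1008
Nora     410
Ravi    1171
take 2 rows with smallest term:
        term
client      
Nora     410
Ivy     1008
The sum of column 'term' is 1418.

1418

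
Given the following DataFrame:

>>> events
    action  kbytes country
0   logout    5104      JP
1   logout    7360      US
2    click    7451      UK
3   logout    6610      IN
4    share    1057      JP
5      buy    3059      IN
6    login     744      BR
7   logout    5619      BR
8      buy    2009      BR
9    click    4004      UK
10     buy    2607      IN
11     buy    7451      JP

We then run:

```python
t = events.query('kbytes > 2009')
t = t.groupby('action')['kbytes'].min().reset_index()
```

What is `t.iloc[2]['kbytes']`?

5104

filter rows where kbytes > 2009:
    action  kbytes country
0   logout    5104      JP
1   logout    7360      US
2    click    7451      UK
3   logout    6610      IN
5      buy    3059      IN
7   logout    5619      BR
9    click    4004      UK
10     buy    2607      IN
11     buy    7451      JP
group by action, min of kbytes:
action
buy       2607
click     4004
logout    5104
Name: kbytes, dtype: int64
reset_index():
   action  kbytes
0     buy    2607
1   click    4004
2  logout    5104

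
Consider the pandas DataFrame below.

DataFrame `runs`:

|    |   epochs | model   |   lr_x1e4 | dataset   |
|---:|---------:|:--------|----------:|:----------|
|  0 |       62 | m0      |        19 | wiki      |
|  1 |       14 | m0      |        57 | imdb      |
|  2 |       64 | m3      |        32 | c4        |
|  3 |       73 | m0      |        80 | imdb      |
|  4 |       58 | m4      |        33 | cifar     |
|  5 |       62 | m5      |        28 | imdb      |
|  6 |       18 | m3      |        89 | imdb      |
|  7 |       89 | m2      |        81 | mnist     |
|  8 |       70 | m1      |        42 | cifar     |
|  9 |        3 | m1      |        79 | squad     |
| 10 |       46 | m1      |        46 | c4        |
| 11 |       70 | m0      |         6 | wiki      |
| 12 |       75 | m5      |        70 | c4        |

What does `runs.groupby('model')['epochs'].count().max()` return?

group by model, count of epochs:
model
m0    4
m1    3
m2    1
m3    2
m4    1
m5    2
Name: epochs, dtype: int64
The max of the resulting series is 4.

4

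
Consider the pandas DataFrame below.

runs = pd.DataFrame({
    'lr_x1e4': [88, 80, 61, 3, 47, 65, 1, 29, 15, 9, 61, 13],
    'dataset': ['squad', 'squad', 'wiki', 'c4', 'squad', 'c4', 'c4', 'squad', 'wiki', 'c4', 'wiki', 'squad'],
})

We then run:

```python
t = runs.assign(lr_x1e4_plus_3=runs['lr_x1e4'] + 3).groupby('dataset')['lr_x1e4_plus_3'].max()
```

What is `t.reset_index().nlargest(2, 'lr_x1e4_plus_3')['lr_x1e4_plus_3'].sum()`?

add column lr_x1e4_plus_3 = runs['lr_x1e4'] + 3:
    lr_x1e4 dataset  lr_x1e4_plus_3
0        88   squad              91
1        80   squad              83
2        61    wiki              64
3         3      c4               6
4        47   squad              50
5        65      c4              68
6         1      c4               4
7        29   squad              32
8        15    wiki              18
9         9      c4              12
10       61    wiki              64
11       13   squad              16
group by dataset, max of lr_x1e4_plus_3:
dataset
c4       68
squad    91
wiki     64
Name: lr_x1e4_plus_3, dtype: int64
reset_index():
  dataset  lr_x1e4_plus_3
0      c4              68
1   squad              91
2    wiki              64
take 2 rows with largest lr_x1e4_plus_3:
  dataset  lr_x1e4_plus_3
1   squad              91
0      c4              68
Then the sum of column 'lr_x1e4_plus_3': 159

159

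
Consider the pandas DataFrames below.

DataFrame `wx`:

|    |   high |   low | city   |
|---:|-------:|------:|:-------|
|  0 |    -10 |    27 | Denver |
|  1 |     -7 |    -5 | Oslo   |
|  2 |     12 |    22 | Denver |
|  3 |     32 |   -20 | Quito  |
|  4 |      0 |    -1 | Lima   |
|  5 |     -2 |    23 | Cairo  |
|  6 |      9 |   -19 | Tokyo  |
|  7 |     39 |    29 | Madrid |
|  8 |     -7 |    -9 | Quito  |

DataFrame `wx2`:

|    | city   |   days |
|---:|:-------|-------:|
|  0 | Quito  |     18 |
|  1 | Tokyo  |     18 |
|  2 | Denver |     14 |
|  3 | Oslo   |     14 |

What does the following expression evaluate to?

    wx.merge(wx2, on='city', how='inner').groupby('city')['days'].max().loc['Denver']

14

merge on 'city' (how='inner') → 6 rows:
   high  low    city  days
0   -10   27  Denver    14
1    -7   -5    Oslo    14
2    12   22  Denver    14
3    32  -20   Quito    18
4     9  -19   Tokyo    18
5    -7   -9   Quito    18
group by city, max of days:
city
Denver    14
Oslo      14
Quito     18
Tokyo     18
Name: days, dtype: int64
value at index 'Denver' → 14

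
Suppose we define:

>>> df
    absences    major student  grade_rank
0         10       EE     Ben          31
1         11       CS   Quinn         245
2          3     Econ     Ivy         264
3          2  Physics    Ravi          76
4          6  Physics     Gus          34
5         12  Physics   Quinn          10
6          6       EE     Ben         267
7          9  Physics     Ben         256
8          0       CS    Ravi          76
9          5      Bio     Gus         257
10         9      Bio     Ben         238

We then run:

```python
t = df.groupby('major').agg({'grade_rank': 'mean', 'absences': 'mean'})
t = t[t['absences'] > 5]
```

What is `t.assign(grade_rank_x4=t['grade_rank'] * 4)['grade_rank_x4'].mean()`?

651.0

group by major: mean(grade_rank), mean(absences):
         grade_rank  absences
major                        
Bio           247.5      7.00
CS            160.5      5.50
EE            149.0      8.00
Econ          264.0      3.00
Physics        94.0      7.25
filter rows where absences > 5:
         grade_rank  absences
major                        
Bio           247.5      7.00
CS            160.5      5.50
EE            149.0      8.00
Physics        94.0      7.25
add column grade_rank_x4 = t['grade_rank'] * 4:
         grade_rank  absences  grade_rank_x4
major                                       
Bio           247.5      7.00          990.0
CS            160.5      5.50          642.0
EE            149.0      8.00          596.0
Physics        94.0      7.25          376.0
Finally, mean of column 'grade_rank_x4' = 651.0.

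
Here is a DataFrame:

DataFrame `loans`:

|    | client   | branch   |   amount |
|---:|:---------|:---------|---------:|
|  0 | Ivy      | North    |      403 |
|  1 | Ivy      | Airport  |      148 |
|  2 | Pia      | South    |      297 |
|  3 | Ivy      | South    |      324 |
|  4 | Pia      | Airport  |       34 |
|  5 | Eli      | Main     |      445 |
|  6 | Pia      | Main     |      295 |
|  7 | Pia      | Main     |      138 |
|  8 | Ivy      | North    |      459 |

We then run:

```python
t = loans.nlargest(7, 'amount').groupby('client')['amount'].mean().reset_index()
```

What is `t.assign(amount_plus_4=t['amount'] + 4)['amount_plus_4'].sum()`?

take 7 rows with largest amount:
  client   branch  amount
8    Ivy    North     459
5    Eli     Main     445
0    Ivy    North     403
3    Ivy    South     324
2    Pia    South     297
6    Pia     Main     295
1    Ivy  Airport     148
group by client, mean of amount:
client
Eli    445.0
Ivy    333.5
Pia    296.0
Name: amount, dtype: float64
reset_index():
  client  amount
0    Eli   445.0
1    Ivy   333.5
2    Pia   296.0
add column amount_plus_4 = t['amount'] + 4:
  client  amount  amount_plus_4
0    Eli   445.0          449.0
1    Ivy   333.5          337.5
2    Pia   296.0          300.0
Finally, sum of column 'amount_plus_4' = 1086.5.

1086.5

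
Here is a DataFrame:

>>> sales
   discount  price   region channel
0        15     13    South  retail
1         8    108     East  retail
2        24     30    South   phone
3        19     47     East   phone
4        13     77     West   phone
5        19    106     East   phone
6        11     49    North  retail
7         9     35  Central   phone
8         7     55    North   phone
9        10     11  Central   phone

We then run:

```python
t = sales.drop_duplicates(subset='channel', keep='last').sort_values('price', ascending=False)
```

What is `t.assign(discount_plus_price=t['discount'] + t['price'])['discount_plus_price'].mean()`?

40.5

drop duplicate channel (keep=last):
   discount  price   region channel
6        11     49    North  retail
9        10     11  Central   phone
sort by price descending:
   discount  price   region channel
6        11     49    North  retail
9        10     11  Central   phone
add column discount_plus_price = t['discount'] + t['price']:
   discount  price   region channel  discount_plus_price
6        11     49    North  retail                   60
9        10     11  Central   phone                   21
mean of column 'discount_plus_price' → 40.5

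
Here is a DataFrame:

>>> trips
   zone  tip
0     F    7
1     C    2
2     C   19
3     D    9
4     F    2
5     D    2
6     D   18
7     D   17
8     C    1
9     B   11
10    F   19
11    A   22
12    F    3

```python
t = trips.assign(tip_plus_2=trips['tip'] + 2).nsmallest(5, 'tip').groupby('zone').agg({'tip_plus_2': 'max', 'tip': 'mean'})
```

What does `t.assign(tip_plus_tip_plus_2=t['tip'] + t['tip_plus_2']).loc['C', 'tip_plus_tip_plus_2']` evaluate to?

5.5

add column tip_plus_2 = trips['tip'] + 2:
   zone  tip  tip_plus_2
0     F    7           9
1     C    2           4
2     C   19          21
3     D    9          11
4     F    2           4
5     D    2           4
6     D   18          20
7     D   17          19
8     C    1           3
9     B   11          13
10    F   19          21
11    A   22          24
12    F    3           5
take 5 rows with smallest tip:
   zone  tip  tip_plus_2
8     C    1           3
1     C    2           4
4     F    2           4
5     D    2           4
12    F    3           5
group by zone: max(tip_plus_2), mean(tip):
      tip_plus_2  tip
zone                 
C              4  1.5
D              4  2.0
F              5  2.5
add column tip_plus_tip_plus_2 = t['tip'] + t['tip_plus_2']:
      tip_plus_2  tip  tip_plus_tip_plus_2
zone                                      
C              4  1.5                  5.5
D              4  2.0                  6.0
F              5  2.5                  7.5
Then the value at row 'C', column 'tip_plus_tip_plus_2': 5.5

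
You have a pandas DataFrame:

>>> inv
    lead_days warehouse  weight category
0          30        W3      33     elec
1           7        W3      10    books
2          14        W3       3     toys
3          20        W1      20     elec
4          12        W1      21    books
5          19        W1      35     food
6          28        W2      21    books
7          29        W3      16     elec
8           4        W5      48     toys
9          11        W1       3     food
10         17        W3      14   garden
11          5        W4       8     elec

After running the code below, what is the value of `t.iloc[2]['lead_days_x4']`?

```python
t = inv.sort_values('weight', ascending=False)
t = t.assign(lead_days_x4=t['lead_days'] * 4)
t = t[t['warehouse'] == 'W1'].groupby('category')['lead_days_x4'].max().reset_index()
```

76

sort by weight descending:
    lead_days warehouse  weight category
8           4        W5      48     toys
5          19        W1      35     food
0          30        W3      33     elec
4          12        W1      21    books
6          28        W2      21    books
3          20        W1      20     elec
7          29        W3      16     elec
10         17        W3      14   garden
1           7        W3      10    books
11          5        W4       8     elec
2          14        W3       3     toys
9          11        W1       3     food
add column lead_days_x4 = t['lead_days'] * 4:
    lead_days warehouse  weight category  lead_days_x4
8           4        W5      48     toys            16
5          19        W1      35     food            76
0          30        W3      33     elec           120
4          12        W1      21    books            48
6          28        W2      21    books           112
3          20        W1      20     elec            80
7          29        W3      16     elec           116
10         17        W3      14   garden            68
1           7        W3      10    books            28
11          5        W4       8     elec            20
2          14        W3       3     toys            56
9          11        W1       3     food            44
filter rows where warehouse == 'W1':
   lead_days warehouse  weight category  lead_days_x4
5         19        W1      35     food            76
4         12        W1      21    books            48
3         20        W1      20     elec            80
9         11        W1       3     food            44
group by category, max of lead_days_x4:
category
books    48
elec     80
food     76
Name: lead_days_x4, dtype: int64
reset_index():
  category  lead_days_x4
0    books            48
1     elec            80
2     food            76
Reading off the value at position 2, column 'lead_days_x4', we get 76.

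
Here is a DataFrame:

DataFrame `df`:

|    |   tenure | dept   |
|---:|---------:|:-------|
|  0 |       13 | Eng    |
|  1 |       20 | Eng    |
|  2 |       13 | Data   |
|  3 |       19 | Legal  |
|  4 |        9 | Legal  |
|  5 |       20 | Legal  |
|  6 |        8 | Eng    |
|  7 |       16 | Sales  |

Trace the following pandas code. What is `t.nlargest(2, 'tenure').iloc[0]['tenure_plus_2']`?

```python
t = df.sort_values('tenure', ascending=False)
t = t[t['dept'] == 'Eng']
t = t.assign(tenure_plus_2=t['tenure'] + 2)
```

sort by tenure descending:
   tenure   dept
1      20    Eng
5      20  Legal
3      19  Legal
7      16  Sales
0      13    Eng
2      13   Data
4       9  Legal
6       8    Eng
filter rows where dept == 'Eng':
   tenure dept
1      20  Eng
0      13  Eng
6       8  Eng
add column tenure_plus_2 = t['tenure'] + 2:
   tenure dept  tenure_plus_2
1      20  Eng             22
0      13  Eng             15
6       8  Eng             10
take 2 rows with largest tenure:
   tenure dept  tenure_plus_2
1      20  Eng             22
0      13  Eng             15
value at position 0, column 'tenure_plus_2' → 22

22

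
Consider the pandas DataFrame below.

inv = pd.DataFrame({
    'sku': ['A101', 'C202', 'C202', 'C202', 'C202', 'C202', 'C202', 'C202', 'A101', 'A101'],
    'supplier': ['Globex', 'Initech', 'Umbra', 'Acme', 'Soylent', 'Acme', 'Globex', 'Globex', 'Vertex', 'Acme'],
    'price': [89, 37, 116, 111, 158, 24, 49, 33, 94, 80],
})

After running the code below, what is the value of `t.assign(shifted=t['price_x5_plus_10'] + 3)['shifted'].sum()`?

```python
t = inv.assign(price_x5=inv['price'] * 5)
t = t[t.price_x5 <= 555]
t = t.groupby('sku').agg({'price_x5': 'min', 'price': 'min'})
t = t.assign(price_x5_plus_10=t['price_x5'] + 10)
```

546

add column price_x5 = inv['price'] * 5:
    sku supplier  price  price_x5
0  A101   Globex     89       445
1  C202  Initech     37       185
2  C202    Umbra    116       580
3  C202     Acme    111       555
4  C202  Soylent    158       790
5  C202     Acme     24       120
6  C202   Globex     49       245
7  C202   Globex     33       165
8  A101   Vertex     94       470
9  A101     Acme     80       400
filter rows where price_x5 <= 555:
    sku supplier  price  price_x5
0  A101   Globex     89       445
1  C202  Initech     37       185
3  C202     Acme    111       555
5  C202     Acme     24       120
6  C202   Globex     49       245
7  C202   Globex     33       165
8  A101   Vertex     94       470
9  A101     Acme     80       400
group by sku: min(price_x5), min(price):
      price_x5  price
sku                  
A101       400     80
C202       120     24
add column price_x5_plus_10 = t['price_x5'] + 10:
      price_x5  price  price_x5_plus_10
sku                                    
A101       400     80               410
C202       120     24               130
add column shifted = t['price_x5_plus_10'] + 3:
      price_x5  price  price_x5_plus_10  shifted
sku                                             
A101       400     80               410      413
C202       120     24               130      133
Taking the sum of column 'shifted' gives 546.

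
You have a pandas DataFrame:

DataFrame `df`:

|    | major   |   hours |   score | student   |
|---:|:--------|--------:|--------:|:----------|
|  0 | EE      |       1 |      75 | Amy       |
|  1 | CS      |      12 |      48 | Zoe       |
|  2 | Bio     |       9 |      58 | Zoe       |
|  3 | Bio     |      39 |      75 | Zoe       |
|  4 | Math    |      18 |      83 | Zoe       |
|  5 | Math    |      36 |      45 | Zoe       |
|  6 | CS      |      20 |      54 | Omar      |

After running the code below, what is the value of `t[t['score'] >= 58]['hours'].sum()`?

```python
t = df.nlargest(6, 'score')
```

67

take 6 rows with largest score:
  major  hours  score student
4  Math     18     83     Zoe
0    EE      1     75     Amy
3   Bio     39     75     Zoe
2   Bio      9     58     Zoe
6    CS     20     54    Omar
1    CS     12     48     Zoe
filter rows where score >= 58:
  major  hours  score student
4  Math     18     83     Zoe
0    EE      1     75     Amy
3   Bio     39     75     Zoe
2   Bio      9     58     Zoe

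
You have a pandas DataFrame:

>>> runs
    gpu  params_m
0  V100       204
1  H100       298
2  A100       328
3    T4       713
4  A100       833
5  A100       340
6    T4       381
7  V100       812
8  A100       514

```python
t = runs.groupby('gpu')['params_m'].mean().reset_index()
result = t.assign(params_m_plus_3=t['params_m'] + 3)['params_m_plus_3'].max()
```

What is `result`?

group by gpu, mean of params_m:
gpu
A100    503.75
H100    298.00
T4      547.00
V100    508.00
Name: params_m, dtype: float64
reset_index():
    gpu  params_m
0  A100    503.75
1  H100    298.00
2    T4    547.00
3  V100    508.00
add column params_m_plus_3 = t['params_m'] + 3:
    gpu  params_m  params_m_plus_3
0  A100    503.75           506.75
1  H100    298.00           301.00
2    T4    547.00           550.00
3  V100    508.00           511.00
Hence 550.0.

550.0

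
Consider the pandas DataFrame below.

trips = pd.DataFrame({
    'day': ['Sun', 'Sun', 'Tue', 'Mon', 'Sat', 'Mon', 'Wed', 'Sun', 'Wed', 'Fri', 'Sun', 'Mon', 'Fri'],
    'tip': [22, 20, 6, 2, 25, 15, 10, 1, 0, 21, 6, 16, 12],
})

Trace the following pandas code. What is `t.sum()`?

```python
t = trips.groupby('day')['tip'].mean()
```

75.75

group by day, mean of tip:
day
Fri    16.50
Mon    11.00
Sat    25.00
Sun    12.25
Tue     6.00
Wed     5.00
Name: tip, dtype: float64
Finally, sum of the resulting series = 75.75.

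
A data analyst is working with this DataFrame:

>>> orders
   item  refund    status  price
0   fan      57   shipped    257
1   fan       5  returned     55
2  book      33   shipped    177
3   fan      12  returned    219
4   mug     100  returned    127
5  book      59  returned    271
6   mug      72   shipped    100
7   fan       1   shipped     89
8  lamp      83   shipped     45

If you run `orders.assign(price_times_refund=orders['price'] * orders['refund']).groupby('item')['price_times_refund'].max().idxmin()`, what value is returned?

lamp

add column price_times_refund = orders['price'] * orders['refund']:
   item  refund    status  price  price_times_refund
0   fan      57   shipped    257               14649
1   fan       5  returned     55                 275
2  book      33   shipped    177                5841
3   fan      12  returned    219                2628
4   mug     100  returned    127               12700
5  book      59  returned    271               15989
6   mug      72   shipped    100                7200
7   fan       1   shipped     89                  89
8  lamp      83   shipped     45                3735
group by item, max of price_times_refund:
item
book    15989
fan     14649
lamp     3735
mug     12700
Name: price_times_refund, dtype: int64
label with the smallest value → lamp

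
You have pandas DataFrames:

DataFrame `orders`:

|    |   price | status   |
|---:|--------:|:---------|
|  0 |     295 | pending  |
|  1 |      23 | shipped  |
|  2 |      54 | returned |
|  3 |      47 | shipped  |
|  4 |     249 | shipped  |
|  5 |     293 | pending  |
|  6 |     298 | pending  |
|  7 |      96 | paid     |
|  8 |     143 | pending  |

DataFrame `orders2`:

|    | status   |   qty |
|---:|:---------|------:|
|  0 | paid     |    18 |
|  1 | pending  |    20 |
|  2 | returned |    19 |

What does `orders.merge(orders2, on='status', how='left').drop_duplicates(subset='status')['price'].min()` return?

23

merge on 'status' (how='left') → 9 rows:
   price    status   qty
0    295   pending  20.0
1     23   shipped   NaN
2     54  returned  19.0
3     47   shipped   NaN
4    249   shipped   NaN
5    293   pending  20.0
6    298   pending  20.0
7     96      paid  18.0
8    143   pending  20.0
drop duplicate status (keep=first):
   price    status   qty
0    295   pending  20.0
1     23   shipped   NaN
2     54  returned  19.0
7     96      paid  18.0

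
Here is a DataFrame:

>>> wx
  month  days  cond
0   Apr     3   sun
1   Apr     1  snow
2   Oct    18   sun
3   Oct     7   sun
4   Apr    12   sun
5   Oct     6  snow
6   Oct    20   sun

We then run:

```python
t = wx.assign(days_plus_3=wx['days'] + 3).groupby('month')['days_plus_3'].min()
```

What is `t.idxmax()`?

add column days_plus_3 = wx['days'] + 3:
  month  days  cond  days_plus_3
0   Apr     3   sun            6
1   Apr     1  snow            4
2   Oct    18   sun           21
3   Oct     7   sun           10
4   Apr    12   sun           15
5   Oct     6  snow            9
6   Oct    20   sun           23
group by month, min of days_plus_3:
month
Apr    4
Oct    9
Name: days_plus_3, dtype: int64

Oct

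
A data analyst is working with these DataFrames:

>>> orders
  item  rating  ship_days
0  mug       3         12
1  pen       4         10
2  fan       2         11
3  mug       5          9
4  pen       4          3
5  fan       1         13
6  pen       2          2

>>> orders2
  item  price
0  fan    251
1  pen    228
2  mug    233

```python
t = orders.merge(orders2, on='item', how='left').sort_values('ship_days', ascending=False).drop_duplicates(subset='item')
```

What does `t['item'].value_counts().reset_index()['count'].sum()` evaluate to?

merge on 'item' (how='left') → 7 rows:
  item  rating  ship_days  price
0  mug       3         12    233
1  pen       4         10    228
2  fan       2         11    251
3  mug       5          9    233
4  pen       4          3    228
5  fan       1         13    251
6  pen       2          2    228
sort by ship_days descending:
  item  rating  ship_days  price
5  fan       1         13    251
0  mug       3         12    233
2  fan       2         11    251
1  pen       4         10    228
3  mug       5          9    233
4  pen       4          3    228
6  pen       2          2    228
drop duplicate item (keep=first):
  item  rating  ship_days  price
5  fan       1         13    251
0  mug       3         12    233
1  pen       4         10    228
value_counts of item:
item
fan    1
mug    1
pen    1
Name: count, dtype: int64
reset_index():
  item  count
0  fan      1
1  mug      1
2  pen      1

3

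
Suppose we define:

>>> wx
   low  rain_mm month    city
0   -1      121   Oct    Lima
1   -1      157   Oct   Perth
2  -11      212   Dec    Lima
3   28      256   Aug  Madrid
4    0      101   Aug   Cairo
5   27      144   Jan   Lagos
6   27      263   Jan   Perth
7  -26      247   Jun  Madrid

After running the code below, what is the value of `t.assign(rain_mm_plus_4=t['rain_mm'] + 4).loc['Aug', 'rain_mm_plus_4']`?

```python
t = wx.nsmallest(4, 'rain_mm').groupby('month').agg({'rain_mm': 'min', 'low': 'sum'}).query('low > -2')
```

105

take 4 rows with smallest rain_mm:
   low  rain_mm month   city
4    0      101   Aug  Cairo
0   -1      121   Oct   Lima
5   27      144   Jan  Lagos
1   -1      157   Oct  Perth
group by month: min(rain_mm), sum(low):
       rain_mm  low
month              
Aug        101    0
Jan        144   27
Oct        121   -2
filter rows where low > -2:
       rain_mm  low
month              
Aug        101    0
Jan        144   27
add column rain_mm_plus_4 = t['rain_mm'] + 4:
       rain_mm  low  rain_mm_plus_4
month                              
Aug        101    0             105
Jan        144   27             148
Finally, value at row 'Aug', column 'rain_mm_plus_4' = 105.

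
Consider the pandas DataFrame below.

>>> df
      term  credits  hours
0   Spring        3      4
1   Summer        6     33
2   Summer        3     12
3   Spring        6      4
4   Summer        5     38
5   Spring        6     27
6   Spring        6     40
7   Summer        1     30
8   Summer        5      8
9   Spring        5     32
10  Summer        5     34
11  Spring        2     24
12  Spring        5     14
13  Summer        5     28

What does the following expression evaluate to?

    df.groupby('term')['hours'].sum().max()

183

group by term, sum of hours:
term
Spring    145
Summer    183
Name: hours, dtype: int64
Hence 183.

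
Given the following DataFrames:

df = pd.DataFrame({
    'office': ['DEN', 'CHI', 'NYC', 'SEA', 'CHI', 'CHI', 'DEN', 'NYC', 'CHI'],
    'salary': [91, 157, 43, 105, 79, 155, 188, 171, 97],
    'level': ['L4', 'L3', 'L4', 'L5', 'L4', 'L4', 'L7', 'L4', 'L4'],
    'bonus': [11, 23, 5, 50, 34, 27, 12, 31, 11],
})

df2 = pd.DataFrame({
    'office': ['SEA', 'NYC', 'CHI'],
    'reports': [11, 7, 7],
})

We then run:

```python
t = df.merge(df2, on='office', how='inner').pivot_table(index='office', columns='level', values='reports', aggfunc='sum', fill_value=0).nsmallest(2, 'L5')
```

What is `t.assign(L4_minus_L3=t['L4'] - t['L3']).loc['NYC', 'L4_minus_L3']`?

14

merge on 'office' (how='inner') → 7 rows:
  office  salary level  bonus  reports
0    CHI     157    L3     23        7
1    NYC      43    L4      5        7
2    SEA     105    L5     50       11
3    CHI      79    L4     34        7
4    CHI     155    L4     27        7
5    NYC     171    L4     31        7
6    CHI      97    L4     11        7
pivot: rows=office, cols=level, sum(reports):
level   L3  L4  L5
office            
CHI      7  21   0
NYC      0  14   0
SEA      0   0  11
take 2 rows with smallest L5:
level   L3  L4  L5
office            
CHI      7  21   0
NYC      0  14   0
add column L4_minus_L3 = t['L4'] - t['L3']:
level   L3  L4  L5  L4_minus_L3
office                         
CHI      7  21   0           14
NYC      0  14   0           14
Reading off the value at row 'NYC', column 'L4_minus_L3', we get 14.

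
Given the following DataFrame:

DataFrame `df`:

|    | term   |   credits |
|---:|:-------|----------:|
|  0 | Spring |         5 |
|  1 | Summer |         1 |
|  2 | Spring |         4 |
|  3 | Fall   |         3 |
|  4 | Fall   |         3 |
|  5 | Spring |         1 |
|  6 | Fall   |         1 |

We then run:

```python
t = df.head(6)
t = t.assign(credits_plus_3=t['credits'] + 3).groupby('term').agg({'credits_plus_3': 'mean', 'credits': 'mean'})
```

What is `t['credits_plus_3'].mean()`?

take first 6 rows:
     term  credits
0  Spring        5
1  Summer        1
2  Spring        4
3    Fall        3
4    Fall        3
5  Spring        1
add column credits_plus_3 = t['credits'] + 3:
     term  credits  credits_plus_3
0  Spring        5               8
1  Summer        1               4
2  Spring        4               7
3    Fall        3               6
4    Fall        3               6
5  Spring        1               4
group by term: mean(credits_plus_3), mean(credits):
        credits_plus_3   credits
term                            
Fall          6.000000  3.000000
Spring        6.333333  3.333333
Summer        4.000000  1.000000

5.44444444444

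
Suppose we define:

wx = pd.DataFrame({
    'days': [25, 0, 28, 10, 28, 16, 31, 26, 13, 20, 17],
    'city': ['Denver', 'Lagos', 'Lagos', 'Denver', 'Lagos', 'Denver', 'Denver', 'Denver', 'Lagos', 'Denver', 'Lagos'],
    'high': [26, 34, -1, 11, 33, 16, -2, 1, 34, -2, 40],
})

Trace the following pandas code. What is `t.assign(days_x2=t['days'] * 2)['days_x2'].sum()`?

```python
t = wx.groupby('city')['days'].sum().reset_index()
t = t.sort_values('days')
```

428

group by city, sum of days:
city
Denver    128
Lagos      86
Name: days, dtype: int64
reset_index():
     city  days
0  Denver   128
1   Lagos    86
sort by days:
     city  days
1   Lagos    86
0  Denver   128
add column days_x2 = t['days'] * 2:
     city  days  days_x2
1   Lagos    86      172
0  Denver   128      256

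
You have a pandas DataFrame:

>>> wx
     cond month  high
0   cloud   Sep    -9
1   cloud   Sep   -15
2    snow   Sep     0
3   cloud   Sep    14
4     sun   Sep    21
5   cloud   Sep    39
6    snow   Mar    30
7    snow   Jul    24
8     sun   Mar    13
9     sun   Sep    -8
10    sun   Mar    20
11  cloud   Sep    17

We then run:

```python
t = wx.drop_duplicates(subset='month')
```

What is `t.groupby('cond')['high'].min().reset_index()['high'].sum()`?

drop duplicate month (keep=first):
    cond month  high
0  cloud   Sep    -9
6   snow   Mar    30
7   snow   Jul    24
group by cond, min of high:
cond
cloud    -9
snow     24
Name: high, dtype: int64
reset_index():
    cond  high
0  cloud    -9
1   snow    24
Hence 15.

15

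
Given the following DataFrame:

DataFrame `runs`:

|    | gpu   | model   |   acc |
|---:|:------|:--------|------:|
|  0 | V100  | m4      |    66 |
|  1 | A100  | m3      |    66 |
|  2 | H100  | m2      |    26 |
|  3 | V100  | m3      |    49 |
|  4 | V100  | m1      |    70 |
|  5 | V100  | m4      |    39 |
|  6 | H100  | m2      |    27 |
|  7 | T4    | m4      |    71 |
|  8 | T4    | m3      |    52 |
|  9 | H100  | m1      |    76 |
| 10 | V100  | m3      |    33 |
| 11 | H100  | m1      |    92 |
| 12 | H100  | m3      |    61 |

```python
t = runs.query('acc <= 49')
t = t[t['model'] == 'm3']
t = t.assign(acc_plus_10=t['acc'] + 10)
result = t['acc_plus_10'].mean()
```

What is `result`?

51.0

filter rows where acc <= 49:
     gpu model  acc
2   H100    m2   26
3   V100    m3   49
5   V100    m4   39
6   H100    m2   27
10  V100    m3   33
filter rows where model == 'm3':
     gpu model  acc
3   V100    m3   49
10  V100    m3   33
add column acc_plus_10 = t['acc'] + 10:
     gpu model  acc  acc_plus_10
3   V100    m3   49           59
10  V100    m3   33           43
Taking the mean of column 'acc_plus_10' gives 51.0.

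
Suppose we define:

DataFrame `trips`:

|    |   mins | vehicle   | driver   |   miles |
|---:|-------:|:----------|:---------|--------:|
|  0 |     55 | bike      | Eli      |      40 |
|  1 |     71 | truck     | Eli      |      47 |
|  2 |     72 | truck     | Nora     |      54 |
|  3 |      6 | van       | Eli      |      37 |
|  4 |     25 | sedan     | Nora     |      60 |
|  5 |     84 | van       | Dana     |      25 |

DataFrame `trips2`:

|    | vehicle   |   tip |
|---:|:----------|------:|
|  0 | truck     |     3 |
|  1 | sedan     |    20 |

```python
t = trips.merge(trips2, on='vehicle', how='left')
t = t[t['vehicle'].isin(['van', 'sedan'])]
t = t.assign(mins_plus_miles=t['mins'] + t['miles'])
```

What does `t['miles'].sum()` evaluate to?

merge on 'vehicle' (how='left') → 6 rows:
   mins vehicle driver  miles   tip
0    55    bike    Eli     40   NaN
1    71   truck    Eli     47   3.0
2    72   truck   Nora     54   3.0
3     6     van    Eli     37   NaN
4    25   sedan   Nora     60  20.0
5    84     van   Dana     25   NaN
filter rows where vehicle in ['van', 'sedan']:
   mins vehicle driver  miles   tip
3     6     van    Eli     37   NaN
4    25   sedan   Nora     60  20.0
5    84     van   Dana     25   NaN
add column mins_plus_miles = t['mins'] + t['miles']:
   mins vehicle driver  miles   tip  mins_plus_miles
3     6     van    Eli     37   NaN               43
4    25   sedan   Nora     60  20.0               85
5    84     van   Dana     25   NaN              109
Finally, sum of column 'miles' = 122.

122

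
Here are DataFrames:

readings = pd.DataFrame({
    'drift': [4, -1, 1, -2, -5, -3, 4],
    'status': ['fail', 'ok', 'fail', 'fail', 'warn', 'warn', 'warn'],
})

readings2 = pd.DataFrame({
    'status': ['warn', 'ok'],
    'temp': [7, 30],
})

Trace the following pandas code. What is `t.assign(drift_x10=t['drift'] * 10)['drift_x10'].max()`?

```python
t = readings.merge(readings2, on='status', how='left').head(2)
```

merge on 'status' (how='left') → 7 rows:
   drift status  temp
0      4   fail   NaN
1     -1     ok  30.0
2      1   fail   NaN
3     -2   fail   NaN
4     -5   warn   7.0
5     -3   warn   7.0
6      4   warn   7.0
take first 2 rows:
   drift status  temp
0      4   fail   NaN
1     -1     ok  30.0
add column drift_x10 = t['drift'] * 10:
   drift status  temp  drift_x10
0      4   fail   NaN         40
1     -1     ok  30.0        -10

40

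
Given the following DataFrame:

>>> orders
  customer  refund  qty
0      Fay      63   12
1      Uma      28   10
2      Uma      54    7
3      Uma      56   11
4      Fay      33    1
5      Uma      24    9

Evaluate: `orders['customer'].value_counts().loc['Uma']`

4

value_counts of customer:
customer
Uma    4
Fay    2
Name: count, dtype: int64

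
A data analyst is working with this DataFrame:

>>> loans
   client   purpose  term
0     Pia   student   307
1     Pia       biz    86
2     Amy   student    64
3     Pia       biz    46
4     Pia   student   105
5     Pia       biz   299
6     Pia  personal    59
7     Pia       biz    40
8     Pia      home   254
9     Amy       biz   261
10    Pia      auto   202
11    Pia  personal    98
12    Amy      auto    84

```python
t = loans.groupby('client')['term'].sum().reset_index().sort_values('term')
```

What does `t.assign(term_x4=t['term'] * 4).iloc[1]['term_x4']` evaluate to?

group by client, sum of term:
client
Amy     409
Pia    1496
Name: term, dtype: int64
reset_index():
  client  term
0    Amy   409
1    Pia  1496
sort by term:
  client  term
0    Amy   409
1    Pia  1496
add column term_x4 = t['term'] * 4:
  client  term  term_x4
0    Amy   409     1636
1    Pia  1496     5984
So iloc[1]['term_x4'] = 5984.

5984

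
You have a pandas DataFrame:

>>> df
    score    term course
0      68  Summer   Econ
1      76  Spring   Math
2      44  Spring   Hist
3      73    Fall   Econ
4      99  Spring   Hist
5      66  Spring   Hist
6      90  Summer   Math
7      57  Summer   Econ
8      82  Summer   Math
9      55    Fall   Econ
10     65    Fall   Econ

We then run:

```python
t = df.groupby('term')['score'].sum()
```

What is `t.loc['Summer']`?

group by term, sum of score:
term
Fall      193
Spring    285
Summer    297
Name: score, dtype: int64
Hence 297.

297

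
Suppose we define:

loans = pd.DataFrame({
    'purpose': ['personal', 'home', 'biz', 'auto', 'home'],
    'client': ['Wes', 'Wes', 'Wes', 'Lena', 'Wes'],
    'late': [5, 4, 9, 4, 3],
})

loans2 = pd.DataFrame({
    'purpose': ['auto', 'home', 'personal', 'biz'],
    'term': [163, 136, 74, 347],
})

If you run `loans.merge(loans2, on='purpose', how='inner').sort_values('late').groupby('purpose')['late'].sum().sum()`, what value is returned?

merge on 'purpose' (how='inner') → 5 rows:
    purpose client  late  term
0  personal    Wes     5    74
1      home    Wes     4   136
2       biz    Wes     9   347
3      auto   Lena     4   163
4      home    Wes     3   136
sort by late:
    purpose client  late  term
4      home    Wes     3   136
1      home    Wes     4   136
3      auto   Lena     4   163
0  personal    Wes     5    74
2       biz    Wes     9   347
group by purpose, sum of late:
purpose
auto        4
biz         9
home        7
personal    5
Name: late, dtype: int64

25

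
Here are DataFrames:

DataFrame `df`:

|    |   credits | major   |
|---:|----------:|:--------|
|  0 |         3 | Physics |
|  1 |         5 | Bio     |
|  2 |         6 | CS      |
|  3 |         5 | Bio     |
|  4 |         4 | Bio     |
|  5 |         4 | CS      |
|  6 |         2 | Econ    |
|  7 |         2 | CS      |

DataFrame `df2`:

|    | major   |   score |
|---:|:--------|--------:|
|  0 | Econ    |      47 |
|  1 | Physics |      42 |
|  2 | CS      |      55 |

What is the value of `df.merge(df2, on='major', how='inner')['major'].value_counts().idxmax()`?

CS

merge on 'major' (how='inner') → 5 rows:
   credits    major  score
0        3  Physics     42
1        6       CS     55
2        4       CS     55
3        2     Econ     47
4        2       CS     55
value_counts of major:
major
CS         3
Physics    1
Econ       1
Name: count, dtype: int64
Reading off the label with the largest value, we get CS.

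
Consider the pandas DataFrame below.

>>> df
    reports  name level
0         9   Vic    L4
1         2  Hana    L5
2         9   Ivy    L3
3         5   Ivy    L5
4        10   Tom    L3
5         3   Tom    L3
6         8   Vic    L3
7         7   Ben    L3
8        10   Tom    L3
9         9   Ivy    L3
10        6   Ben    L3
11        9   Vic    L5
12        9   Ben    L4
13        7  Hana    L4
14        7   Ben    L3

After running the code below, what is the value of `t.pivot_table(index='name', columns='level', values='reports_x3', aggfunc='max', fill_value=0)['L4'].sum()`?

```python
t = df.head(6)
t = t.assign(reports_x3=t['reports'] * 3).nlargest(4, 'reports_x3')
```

take first 6 rows:
   reports  name level
0        9   Vic    L4
1        2  Hana    L5
2        9   Ivy    L3
3        5   Ivy    L5
4       10   Tom    L3
5        3   Tom    L3
add column reports_x3 = t['reports'] * 3:
   reports  name level  reports_x3
0        9   Vic    L4          27
1        2  Hana    L5           6
2        9   Ivy    L3          27
3        5   Ivy    L5          15
4       10   Tom    L3          30
5        3   Tom    L3           9
take 4 rows with largest reports_x3:
   reports name level  reports_x3
4       10  Tom    L3          30
0        9  Vic    L4          27
2        9  Ivy    L3          27
3        5  Ivy    L5          15
pivot: rows=name, cols=level, max(reports_x3):
level  L3  L4  L5
name             
Ivy    27   0  15
Tom    30   0   0
Vic     0  27   0

27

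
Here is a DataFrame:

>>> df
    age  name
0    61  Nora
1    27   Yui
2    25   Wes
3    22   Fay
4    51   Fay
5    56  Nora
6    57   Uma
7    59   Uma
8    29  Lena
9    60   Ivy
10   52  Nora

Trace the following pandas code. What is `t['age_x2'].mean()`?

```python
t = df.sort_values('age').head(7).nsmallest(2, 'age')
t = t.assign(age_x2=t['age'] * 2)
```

47.0

sort by age:
    age  name
3    22   Fay
2    25   Wes
1    27   Yui
8    29  Lena
4    51   Fay
10   52  Nora
5    56  Nora
6    57   Uma
7    59   Uma
9    60   Ivy
0    61  Nora
take first 7 rows:
    age  name
3    22   Fay
2    25   Wes
1    27   Yui
8    29  Lena
4    51   Fay
10   52  Nora
5    56  Nora
take 2 rows with smallest age:
   age name
3   22  Fay
2   25  Wes
add column age_x2 = t['age'] * 2:
   age name  age_x2
3   22  Fay      44
2   25  Wes      50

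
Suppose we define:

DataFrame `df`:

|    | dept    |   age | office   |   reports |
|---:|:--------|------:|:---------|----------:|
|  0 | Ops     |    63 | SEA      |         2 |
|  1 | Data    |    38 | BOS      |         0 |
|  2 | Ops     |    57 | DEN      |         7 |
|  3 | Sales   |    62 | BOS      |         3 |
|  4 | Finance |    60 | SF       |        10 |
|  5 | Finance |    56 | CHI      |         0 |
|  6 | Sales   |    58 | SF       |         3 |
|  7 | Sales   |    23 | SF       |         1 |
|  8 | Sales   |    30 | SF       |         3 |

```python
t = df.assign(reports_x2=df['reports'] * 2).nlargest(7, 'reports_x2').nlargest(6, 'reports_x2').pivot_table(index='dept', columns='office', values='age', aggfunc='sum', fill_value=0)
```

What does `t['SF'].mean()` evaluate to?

add column reports_x2 = df['reports'] * 2:
      dept  age office  reports  reports_x2
0      Ops   63    SEA        2           4
1     Data   38    BOS        0           0
2      Ops   57    DEN        7          14
3    Sales   62    BOS        3           6
4  Finance   60     SF       10          20
5  Finance   56    CHI        0           0
6    Sales   58     SF        3           6
7    Sales   23     SF        1           2
8    Sales   30     SF        3           6
take 7 rows with largest reports_x2:
      dept  age office  reports  reports_x2
4  Finance   60     SF       10          20
2      Ops   57    DEN        7          14
3    Sales   62    BOS        3           6
6    Sales   58     SF        3           6
8    Sales   30     SF        3           6
0      Ops   63    SEA        2           4
7    Sales   23     SF        1           2
take 6 rows with largest reports_x2:
      dept  age office  reports  reports_x2
4  Finance   60     SF       10          20
2      Ops   57    DEN        7          14
3    Sales   62    BOS        3           6
6    Sales   58     SF        3           6
8    Sales   30     SF        3           6
0      Ops   63    SEA        2           4
pivot: rows=dept, cols=office, sum(age):
office   BOS  DEN  SEA  SF
dept                      
Finance    0    0    0  60
Ops        0   57   63   0
Sales     62    0    0  88

49.3333333333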